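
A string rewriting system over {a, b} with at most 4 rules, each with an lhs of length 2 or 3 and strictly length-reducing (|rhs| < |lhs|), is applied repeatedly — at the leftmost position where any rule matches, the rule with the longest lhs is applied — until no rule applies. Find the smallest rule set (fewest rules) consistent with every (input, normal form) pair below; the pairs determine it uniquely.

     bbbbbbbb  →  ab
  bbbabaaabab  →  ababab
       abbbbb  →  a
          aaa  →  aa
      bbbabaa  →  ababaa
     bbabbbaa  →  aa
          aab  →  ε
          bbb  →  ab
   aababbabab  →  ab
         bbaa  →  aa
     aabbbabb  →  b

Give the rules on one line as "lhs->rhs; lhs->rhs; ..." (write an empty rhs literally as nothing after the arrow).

aaa->aa; aab->; bb->a

  | bbbbbbbb => abbbbbb => aabbbb => bbb => ab
  | bbbabaaabab => ababaaabab => ababaabab => ababab
  | abbbbb => aabbb => bb => a
  | aaa => aa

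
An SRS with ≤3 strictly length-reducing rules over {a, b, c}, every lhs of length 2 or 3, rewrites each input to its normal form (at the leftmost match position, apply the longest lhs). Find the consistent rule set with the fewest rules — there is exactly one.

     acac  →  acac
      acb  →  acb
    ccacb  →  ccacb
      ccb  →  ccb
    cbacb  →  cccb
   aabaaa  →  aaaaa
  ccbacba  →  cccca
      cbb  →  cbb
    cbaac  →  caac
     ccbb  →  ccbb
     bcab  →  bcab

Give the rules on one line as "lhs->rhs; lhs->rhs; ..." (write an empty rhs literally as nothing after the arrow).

ba->a; bac->cc

  | acac
  | acb
  | ccacb
  | ccb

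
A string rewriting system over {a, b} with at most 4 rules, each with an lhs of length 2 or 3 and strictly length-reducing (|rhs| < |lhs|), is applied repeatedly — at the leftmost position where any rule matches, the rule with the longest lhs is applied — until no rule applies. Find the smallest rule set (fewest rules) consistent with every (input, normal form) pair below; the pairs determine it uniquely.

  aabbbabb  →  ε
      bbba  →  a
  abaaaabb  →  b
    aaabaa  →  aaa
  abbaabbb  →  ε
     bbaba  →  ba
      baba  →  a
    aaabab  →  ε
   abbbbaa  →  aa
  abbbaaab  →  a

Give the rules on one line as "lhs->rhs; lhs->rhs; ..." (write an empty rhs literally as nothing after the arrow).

aab->; ab->b; bb->; bbb->bb

  | aabbbabb => bbabb => abb => bb => ε
  | bbba => bba => a
  | abaaaabb => baaaabb => baab => b
  | aaabaa => aaa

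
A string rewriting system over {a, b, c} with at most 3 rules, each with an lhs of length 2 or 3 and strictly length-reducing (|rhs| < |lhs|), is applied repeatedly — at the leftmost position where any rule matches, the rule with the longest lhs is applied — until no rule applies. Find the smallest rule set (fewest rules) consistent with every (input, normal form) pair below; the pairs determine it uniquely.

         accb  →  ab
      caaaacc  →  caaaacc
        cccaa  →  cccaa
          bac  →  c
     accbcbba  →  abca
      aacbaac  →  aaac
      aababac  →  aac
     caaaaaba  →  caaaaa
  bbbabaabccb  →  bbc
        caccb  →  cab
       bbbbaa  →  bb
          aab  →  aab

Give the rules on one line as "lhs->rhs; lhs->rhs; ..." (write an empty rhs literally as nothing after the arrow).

ba->; bcb->bc; cb->b

  | accb => acb => ab
  | caaaacc
  | cccaa
  | bac => c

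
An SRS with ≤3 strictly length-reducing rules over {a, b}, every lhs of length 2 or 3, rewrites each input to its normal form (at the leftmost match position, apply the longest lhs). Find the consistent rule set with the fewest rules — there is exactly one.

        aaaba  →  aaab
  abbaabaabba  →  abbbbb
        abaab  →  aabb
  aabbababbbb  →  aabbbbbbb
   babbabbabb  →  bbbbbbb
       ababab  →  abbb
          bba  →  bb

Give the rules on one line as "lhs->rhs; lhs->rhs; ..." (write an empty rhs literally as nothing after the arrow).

  | aaaba => aaab
  | abbaabaabba => ababbaabba => abbbaabba => abbabbba => abbbbba => abbbbb
  | abaab => aabb
  | aabbababbbb => aabbbabbbb => aabbbbbbb

ba->b; baa->ab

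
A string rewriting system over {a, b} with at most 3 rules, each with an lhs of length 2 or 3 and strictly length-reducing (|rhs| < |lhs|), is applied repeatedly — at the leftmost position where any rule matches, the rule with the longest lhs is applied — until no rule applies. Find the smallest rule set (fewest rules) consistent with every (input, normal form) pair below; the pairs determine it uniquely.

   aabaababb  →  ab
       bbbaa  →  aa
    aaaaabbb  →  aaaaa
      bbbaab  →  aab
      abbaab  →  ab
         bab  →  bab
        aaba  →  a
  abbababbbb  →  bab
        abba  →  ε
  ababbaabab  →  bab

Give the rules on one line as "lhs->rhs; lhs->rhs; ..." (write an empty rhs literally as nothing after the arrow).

  | aabaababb => aababb => abb => ab
  | bbbaa => aa
  | aaaaabbb => aaaaa
  | bbbaab => aab

aba->; bb->b; bbb->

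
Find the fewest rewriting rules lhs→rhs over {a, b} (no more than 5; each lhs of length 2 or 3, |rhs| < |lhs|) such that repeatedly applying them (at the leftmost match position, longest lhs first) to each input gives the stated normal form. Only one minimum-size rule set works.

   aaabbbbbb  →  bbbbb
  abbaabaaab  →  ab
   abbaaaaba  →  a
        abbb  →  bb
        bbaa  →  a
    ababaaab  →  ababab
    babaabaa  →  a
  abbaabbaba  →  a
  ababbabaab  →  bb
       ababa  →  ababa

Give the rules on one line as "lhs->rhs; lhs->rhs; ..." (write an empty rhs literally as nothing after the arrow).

aa->a; abb->b; baa->b; bba->aa

  | aaabbbbbb => aabbbbbb => abbbbbb => bbbbb
  | abbaabaaab => baabaaab => bbaaab => aaaab => aaab => aab => ab
  | abbaaaaba => baaaaba => baaba => bba => aa => a
  | abbb => bb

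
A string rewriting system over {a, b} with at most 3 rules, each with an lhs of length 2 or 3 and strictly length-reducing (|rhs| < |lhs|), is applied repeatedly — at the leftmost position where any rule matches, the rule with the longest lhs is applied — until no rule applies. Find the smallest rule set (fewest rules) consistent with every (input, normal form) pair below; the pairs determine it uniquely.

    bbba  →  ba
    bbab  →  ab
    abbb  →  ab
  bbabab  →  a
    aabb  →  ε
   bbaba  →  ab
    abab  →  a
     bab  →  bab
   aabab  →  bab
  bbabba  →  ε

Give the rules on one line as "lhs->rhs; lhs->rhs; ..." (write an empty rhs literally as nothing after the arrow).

aa->; aba->ab; bb->

  | bbba => ba
  | bbab => ab
  | abbb => ab
  | bbabab => abab => abb => a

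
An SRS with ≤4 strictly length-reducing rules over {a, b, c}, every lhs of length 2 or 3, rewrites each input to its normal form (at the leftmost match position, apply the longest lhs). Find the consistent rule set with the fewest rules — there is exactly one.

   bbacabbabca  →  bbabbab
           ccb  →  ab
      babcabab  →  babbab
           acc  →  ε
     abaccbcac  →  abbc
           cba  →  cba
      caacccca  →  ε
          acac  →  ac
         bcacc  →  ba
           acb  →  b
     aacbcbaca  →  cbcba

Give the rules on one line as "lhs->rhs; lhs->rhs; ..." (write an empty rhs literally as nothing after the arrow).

  | bbacabbabca => bbabbabca => bbabbab
  | ccb => ab
  | babcabab => babbab
  | acc => aa => ε

aa->; acb->b; ca->; cc->a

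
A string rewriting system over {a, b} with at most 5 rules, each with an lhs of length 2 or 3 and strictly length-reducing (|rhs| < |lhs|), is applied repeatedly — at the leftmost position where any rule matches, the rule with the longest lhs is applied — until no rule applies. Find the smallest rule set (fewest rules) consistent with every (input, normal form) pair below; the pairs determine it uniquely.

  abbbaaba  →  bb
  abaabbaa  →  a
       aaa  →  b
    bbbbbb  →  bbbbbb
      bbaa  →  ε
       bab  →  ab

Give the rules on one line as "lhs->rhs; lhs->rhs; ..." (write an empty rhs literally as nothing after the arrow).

aa->; aaa->b; aba->bb; ba->a

  | abbbaaba => abbaaba => abaaba => bbaba => baba => aba => bb
  | abaabbaa => bbabbaa => babbaa => abbaa => abaa => bba => ba => a
  | aaa => b
  | bbbbbb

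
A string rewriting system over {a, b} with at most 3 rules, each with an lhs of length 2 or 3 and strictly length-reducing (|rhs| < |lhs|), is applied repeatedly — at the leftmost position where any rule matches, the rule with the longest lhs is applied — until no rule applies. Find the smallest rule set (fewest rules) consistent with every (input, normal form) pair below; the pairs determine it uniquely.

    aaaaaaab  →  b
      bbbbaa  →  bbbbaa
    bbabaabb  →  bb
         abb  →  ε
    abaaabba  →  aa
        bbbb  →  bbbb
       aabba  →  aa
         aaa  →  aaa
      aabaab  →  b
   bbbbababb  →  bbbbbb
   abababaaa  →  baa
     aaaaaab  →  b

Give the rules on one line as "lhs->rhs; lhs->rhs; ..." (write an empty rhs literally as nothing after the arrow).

  | aaaaaaab => aaaaaab => aaaaab => aaaab => aaab => aab => ab => b
  | bbbbaa
  | bbabaabb => bbabb => bb
  | abb => ε

ab->b; aba->; abb->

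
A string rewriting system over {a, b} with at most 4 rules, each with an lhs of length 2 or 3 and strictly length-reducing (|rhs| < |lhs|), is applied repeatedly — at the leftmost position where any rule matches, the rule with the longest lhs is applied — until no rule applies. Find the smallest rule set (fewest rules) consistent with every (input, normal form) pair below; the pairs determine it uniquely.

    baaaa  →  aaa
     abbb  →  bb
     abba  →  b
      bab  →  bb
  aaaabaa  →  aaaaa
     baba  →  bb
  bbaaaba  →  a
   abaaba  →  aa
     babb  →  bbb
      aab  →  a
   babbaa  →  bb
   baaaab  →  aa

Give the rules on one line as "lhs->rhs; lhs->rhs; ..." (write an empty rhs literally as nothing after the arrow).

  | baaaa => aaa
  | abbb => bb
  | abba => ba => b
  | bab => bb

ab->; ba->b; baa->a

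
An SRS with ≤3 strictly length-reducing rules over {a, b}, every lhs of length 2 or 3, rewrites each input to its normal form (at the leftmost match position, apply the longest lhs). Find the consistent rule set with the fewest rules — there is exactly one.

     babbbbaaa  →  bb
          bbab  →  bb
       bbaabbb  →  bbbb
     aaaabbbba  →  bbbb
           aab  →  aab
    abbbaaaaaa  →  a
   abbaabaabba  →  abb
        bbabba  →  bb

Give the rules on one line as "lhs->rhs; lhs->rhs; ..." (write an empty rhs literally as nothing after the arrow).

aaa->bb; ba->; baa->

  | babbbbaaa => bbbbaaa => bbba => bb
  | bbab => bb
  | bbaabbb => bbbb
  | aaaabbbba => bbabbbba => bbbbba => bbbb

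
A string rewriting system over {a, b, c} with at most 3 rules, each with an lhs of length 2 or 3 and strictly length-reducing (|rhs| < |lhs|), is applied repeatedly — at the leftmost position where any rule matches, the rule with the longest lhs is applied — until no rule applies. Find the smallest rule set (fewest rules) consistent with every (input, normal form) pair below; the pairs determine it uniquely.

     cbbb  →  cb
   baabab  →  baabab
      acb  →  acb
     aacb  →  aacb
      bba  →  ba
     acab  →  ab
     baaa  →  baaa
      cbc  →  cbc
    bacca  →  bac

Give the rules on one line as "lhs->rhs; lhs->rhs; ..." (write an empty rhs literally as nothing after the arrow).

  | cbbb => cbb => cb
  | baabab
  | acb
  | aacb

bb->b; ca->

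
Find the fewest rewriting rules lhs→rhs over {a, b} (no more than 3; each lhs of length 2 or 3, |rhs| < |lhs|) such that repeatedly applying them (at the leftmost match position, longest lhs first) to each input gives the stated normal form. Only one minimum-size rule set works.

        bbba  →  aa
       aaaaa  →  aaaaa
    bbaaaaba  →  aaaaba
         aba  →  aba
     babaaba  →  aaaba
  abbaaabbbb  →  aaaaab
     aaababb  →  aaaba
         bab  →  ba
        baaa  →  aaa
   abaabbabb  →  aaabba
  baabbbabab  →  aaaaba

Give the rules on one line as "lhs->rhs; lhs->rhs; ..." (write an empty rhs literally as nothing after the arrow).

baa->aa; bab->ba; bbb->a

  | bbba => aa
  | aaaaa
  | bbaaaaba => baaaaba => aaaaba
  | aba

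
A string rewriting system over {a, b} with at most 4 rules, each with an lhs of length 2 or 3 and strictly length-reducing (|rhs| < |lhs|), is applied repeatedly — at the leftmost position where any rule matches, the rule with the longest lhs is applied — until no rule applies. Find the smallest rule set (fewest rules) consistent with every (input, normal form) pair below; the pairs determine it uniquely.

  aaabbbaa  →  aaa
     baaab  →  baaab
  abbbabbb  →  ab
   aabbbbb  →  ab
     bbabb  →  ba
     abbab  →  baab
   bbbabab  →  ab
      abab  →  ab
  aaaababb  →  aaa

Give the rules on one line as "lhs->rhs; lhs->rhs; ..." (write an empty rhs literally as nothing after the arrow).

  | aaabbbaa => aababaa => aabaa => aaa
  | baaab
  | abbbabbb => bababbb => ababbb => abbb => bab => ab
  | aabbbbb => ababbb => abbb => bab => ab

aba->a; abb->ba; bab->ab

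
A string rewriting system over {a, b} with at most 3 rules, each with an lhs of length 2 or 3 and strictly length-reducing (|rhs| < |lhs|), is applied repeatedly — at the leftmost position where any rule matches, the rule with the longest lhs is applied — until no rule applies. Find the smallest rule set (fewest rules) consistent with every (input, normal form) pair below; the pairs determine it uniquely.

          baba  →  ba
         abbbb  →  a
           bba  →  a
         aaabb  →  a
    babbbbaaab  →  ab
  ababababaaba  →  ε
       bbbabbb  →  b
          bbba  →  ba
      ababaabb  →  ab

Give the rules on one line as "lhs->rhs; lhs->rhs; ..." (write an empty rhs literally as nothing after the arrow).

  | baba => ba
  | abbbb => abb => a
  | bba => a
  | aaabb => abb => a

aa->; bab->b; bb->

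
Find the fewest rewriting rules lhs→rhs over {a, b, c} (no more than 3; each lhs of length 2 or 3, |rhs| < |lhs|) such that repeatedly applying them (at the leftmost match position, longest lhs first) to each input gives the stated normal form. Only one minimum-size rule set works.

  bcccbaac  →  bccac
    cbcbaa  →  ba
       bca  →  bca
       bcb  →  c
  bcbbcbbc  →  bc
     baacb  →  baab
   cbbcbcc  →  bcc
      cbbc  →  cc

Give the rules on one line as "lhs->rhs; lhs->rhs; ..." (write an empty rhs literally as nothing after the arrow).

bb->c; cb->b; cba->

  | bcccbaac => bccac
  | cbcbaa => bcbaa => ba
  | bca
  | bcb => bb => c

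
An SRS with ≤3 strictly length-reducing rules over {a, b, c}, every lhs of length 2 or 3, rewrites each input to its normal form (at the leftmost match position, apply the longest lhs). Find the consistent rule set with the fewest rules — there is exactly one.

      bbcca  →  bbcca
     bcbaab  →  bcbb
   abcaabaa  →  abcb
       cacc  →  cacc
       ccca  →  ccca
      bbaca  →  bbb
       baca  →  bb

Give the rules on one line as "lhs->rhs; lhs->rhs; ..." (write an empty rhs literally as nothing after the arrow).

  | bbcca
  | bcbaab => bcbb
  | abcaabaa => abcbaa => abcb
  | cacc

aa->; aca->b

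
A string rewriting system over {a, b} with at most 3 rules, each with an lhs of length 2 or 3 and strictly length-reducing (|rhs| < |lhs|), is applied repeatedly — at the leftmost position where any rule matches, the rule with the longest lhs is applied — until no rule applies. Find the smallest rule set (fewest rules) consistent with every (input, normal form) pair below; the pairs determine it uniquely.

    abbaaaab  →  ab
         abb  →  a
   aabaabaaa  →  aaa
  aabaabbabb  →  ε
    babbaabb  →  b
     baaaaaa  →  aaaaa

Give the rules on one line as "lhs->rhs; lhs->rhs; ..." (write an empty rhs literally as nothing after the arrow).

  | abbaaaab => aaaaab => aaabb => abbb => ab
  | abb => a
  | aabaabaaa => bbaabaaa => aabaaa => bbaaa => aaa
  | aabaabbabb => bbaabbabb => aabbabb => bbbabb => babb => bb => ε

aab->bb; ba->; bb->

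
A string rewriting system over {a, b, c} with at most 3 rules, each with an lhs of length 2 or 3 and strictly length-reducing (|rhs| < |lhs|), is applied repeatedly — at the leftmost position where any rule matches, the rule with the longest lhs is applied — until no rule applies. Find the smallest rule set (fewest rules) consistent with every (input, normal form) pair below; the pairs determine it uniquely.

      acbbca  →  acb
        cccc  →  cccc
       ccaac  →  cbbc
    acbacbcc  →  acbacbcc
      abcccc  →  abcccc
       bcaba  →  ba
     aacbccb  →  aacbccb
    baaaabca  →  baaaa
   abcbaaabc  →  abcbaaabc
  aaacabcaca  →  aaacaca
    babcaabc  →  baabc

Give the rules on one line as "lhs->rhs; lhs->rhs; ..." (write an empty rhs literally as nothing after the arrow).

bca->; caa->bb

  | acbbca => acb
  | cccc
  | ccaac => cbbc
  | acbacbcc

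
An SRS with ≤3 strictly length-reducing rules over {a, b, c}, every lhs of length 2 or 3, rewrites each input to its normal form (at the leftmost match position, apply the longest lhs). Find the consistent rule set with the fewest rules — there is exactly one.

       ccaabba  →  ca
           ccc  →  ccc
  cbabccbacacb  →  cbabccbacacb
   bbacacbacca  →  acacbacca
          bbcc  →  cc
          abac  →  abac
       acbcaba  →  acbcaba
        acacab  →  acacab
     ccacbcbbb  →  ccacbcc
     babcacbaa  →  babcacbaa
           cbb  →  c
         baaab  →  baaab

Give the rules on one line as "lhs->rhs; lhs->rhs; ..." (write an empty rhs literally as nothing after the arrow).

  | ccaabba => cbba => ca
  | ccc
  | cbabccbacacb
  | bbacacbacca => acacbacca

bb->; bbb->c; caa->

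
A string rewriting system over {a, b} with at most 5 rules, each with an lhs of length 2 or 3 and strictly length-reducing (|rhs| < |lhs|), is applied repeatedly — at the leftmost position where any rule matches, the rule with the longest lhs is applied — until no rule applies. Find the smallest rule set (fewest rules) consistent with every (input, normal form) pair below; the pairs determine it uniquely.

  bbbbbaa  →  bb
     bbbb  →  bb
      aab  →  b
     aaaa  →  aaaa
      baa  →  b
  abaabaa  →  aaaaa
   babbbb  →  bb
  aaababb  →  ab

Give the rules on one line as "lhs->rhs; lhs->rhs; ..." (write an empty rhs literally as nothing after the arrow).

aab->b; ba->b; bab->aa; bbb->bb

  | bbbbbaa => bbbbaa => bbbaa => bbaa => bba => bb
  | bbbb => bbb => bb
  | aab => b
  | aaaa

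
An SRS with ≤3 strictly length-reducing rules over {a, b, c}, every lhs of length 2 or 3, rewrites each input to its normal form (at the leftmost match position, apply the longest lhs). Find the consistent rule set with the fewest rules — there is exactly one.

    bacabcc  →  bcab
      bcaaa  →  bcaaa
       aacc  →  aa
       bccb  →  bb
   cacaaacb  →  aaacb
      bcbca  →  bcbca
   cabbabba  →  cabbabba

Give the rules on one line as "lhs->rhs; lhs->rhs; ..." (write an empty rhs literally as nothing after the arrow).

  | bacabcc => bcabcc => bcab
  | bcaaa
  | aacc => aa
  | bccb => bb

aca->ca; cc->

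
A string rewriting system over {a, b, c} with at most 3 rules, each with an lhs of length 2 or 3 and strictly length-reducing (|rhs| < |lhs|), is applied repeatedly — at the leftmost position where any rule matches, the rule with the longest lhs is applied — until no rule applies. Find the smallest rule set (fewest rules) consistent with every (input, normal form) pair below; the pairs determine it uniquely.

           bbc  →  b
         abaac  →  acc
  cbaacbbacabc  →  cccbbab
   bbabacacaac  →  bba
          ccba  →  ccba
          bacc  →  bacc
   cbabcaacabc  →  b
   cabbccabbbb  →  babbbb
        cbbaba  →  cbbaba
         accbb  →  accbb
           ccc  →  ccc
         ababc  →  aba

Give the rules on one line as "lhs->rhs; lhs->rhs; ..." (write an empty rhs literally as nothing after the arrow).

  | bbc => b
  | abaac => acc
  | cbaacbbacabc => cccbbacabc => cccbbabbc => cccbbab
  | bbabacacaac => bbababcaac => bbabaaac => bbacac => bbabc => bba

baa->c; bc->; ca->b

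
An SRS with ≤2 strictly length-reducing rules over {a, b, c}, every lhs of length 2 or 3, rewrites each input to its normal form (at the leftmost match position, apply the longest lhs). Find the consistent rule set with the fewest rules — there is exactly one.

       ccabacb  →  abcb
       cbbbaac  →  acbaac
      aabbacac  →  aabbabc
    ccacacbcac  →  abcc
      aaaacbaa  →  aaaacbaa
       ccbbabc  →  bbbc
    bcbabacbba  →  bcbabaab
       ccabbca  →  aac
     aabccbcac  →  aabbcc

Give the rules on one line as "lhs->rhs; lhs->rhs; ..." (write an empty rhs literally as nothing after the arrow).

ca->b; cbb->ac

  | ccabacb => cbbacb => acacb => abcb
  | cbbbaac => acbaac
  | aabbacac => aabbabc
  | ccacacbcac => cbcacbcac => cbbcbcac => accbcac => accbbc => acacc => abcc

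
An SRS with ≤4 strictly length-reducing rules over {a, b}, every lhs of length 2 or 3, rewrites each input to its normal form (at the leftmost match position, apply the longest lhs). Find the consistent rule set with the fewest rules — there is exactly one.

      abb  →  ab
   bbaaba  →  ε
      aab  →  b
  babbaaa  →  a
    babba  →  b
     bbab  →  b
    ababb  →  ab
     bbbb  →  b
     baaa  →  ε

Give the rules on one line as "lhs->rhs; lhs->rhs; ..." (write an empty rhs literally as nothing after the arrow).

  | abb => ab
  | bbaaba => baba => ba => ε
  | aab => b
  | babbaaa => bbaaa => baa => a

aa->; ba->; bb->b; bba->b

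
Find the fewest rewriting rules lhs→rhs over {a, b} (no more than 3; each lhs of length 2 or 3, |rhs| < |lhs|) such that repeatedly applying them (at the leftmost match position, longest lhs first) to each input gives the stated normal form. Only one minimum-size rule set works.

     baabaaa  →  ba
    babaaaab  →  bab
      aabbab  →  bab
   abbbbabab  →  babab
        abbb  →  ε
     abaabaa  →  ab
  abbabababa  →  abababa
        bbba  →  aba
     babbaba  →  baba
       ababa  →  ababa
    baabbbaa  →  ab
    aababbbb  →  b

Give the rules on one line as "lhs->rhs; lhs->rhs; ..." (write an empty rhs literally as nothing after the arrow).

  | baabaaa => baaa => ba
  | babaaaab => babaab => bab
  | aabbab => bab
  | abbbbabab => aabbabab => babab

aa->; aab->; bb->a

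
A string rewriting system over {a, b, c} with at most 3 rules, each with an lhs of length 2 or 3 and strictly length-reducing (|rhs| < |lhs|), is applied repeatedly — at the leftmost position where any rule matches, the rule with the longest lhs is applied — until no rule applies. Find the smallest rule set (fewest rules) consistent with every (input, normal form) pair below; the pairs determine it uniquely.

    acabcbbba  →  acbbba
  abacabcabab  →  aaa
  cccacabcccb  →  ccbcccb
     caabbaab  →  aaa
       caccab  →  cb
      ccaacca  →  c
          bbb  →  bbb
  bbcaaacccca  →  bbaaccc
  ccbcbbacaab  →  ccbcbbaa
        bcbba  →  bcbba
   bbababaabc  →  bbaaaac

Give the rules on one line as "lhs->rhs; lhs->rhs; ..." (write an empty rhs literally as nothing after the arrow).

  | acabcbbba => abcbbba => acbbba
  | abacabcabab => aacabcabab => aabcabab => aacabab => aabab => aaab => aaa
  | cccacabcccb => cccabcccb => ccbcccb
  | caabbaab => abbaab => abaab => aaab => aaa

ab->a; ca->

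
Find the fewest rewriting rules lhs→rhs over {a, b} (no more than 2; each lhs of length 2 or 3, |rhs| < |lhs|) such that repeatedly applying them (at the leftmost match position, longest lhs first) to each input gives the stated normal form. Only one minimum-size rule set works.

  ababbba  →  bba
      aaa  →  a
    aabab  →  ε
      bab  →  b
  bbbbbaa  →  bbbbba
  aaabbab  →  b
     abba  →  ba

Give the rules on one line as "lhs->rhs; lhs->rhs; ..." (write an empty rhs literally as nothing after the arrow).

aa->a; ab->

  | ababbba => abbba => bba
  | aaa => aa => a
  | aabab => abab => ab => ε
  | bab => b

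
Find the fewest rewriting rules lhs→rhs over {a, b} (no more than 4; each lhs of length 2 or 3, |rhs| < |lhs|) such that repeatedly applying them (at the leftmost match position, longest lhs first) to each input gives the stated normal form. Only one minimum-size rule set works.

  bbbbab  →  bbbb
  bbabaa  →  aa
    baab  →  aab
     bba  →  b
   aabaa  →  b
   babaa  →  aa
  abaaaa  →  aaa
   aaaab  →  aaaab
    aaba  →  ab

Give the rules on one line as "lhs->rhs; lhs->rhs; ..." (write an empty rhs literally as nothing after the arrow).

  | bbbbab => bbbb
  | bbabaa => bbaa => baa => aa
  | baab => aab
  | bba => b

aba->b; ba->; baa->aa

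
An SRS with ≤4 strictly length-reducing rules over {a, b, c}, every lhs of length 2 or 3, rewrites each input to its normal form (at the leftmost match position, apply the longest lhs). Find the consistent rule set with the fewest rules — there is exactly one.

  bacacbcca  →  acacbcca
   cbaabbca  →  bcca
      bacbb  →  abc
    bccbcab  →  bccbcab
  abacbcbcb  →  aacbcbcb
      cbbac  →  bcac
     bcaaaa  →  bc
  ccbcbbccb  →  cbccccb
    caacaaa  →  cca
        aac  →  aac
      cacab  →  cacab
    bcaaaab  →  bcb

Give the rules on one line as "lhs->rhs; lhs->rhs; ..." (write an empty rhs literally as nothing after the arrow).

ba->a; caa->c; cbb->bc

  | bacacbcca => acacbcca
  | cbaabbca => caabbca => cbbca => bcca
  | bacbb => acbb => abc
  | bccbcab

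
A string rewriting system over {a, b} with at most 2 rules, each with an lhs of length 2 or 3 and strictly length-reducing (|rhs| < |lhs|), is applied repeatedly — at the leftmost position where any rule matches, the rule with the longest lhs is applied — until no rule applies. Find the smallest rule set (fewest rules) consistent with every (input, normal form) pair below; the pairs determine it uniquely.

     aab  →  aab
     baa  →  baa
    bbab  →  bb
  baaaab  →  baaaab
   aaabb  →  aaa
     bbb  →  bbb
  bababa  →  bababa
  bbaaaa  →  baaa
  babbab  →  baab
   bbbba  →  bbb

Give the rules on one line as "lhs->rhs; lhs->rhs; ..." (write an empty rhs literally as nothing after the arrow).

abb->a; bba->b

  | aab
  | baa
  | bbab => bb
  | baaaab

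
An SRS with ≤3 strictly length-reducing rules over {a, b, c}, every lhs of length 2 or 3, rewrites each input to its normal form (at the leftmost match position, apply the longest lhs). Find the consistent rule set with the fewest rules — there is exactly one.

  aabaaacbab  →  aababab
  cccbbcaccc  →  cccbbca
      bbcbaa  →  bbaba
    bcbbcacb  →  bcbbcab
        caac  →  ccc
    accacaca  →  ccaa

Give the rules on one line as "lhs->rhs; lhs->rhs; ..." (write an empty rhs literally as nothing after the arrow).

aac->cc; ac->a; cba->ab

  | aabaaacbab => aabaccbab => aabacbab => aababab
  | cccbbcaccc => cccbbcacc => cccbbcac => cccbbca
  | bbcbaa => bbaba
  | bcbbcacb => bcbbcab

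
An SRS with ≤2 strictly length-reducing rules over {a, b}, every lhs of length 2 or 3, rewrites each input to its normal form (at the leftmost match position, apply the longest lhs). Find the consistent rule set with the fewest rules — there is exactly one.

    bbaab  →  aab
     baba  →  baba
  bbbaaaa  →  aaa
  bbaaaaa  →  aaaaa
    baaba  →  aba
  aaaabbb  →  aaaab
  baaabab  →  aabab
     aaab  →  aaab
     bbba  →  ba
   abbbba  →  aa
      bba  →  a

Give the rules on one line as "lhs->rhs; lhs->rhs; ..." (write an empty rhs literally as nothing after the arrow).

baa->a; bb->

  | bbaab => aab
  | baba
  | bbbaaaa => baaaa => aaa
  | bbaaaaa => aaaaa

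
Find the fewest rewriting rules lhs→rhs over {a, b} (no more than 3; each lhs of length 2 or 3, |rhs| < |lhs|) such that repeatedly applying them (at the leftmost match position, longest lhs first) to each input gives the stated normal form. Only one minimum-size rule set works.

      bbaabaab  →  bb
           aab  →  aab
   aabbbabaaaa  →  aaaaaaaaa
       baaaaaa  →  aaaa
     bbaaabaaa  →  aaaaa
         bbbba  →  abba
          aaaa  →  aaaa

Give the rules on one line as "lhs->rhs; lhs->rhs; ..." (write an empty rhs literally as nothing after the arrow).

  | bbaabaab => bbaab => bb
  | aab
  | aabbbabaaaa => aaababaaaa => aaaaaaaaa
  | baaaaaa => aaaa

baa->; bab->aa; bbb->ab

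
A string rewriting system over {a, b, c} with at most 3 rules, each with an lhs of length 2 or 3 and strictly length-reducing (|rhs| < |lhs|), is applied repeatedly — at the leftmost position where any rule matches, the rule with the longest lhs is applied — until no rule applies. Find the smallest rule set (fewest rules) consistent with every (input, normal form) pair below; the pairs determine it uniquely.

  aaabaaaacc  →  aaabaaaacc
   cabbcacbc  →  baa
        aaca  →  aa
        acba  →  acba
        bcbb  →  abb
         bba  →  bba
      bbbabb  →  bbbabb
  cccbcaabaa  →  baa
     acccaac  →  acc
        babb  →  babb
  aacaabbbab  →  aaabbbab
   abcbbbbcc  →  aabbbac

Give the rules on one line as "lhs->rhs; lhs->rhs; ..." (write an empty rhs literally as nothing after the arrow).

bc->a; ca->

  | aaabaaaacc
  | cabbcacbc => bbcacbc => baacbc => baaca => baa
  | aaca => aa
  | acba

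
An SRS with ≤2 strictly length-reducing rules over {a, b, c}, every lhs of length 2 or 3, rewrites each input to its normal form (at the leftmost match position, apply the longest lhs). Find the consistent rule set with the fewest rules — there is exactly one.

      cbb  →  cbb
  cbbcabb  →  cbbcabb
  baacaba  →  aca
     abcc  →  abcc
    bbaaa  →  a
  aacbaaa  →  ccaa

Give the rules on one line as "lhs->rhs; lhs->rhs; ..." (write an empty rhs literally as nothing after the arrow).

aac->cc; ba->

  | cbb
  | cbbcabb
  | baacaba => acaba => aca
  | abcc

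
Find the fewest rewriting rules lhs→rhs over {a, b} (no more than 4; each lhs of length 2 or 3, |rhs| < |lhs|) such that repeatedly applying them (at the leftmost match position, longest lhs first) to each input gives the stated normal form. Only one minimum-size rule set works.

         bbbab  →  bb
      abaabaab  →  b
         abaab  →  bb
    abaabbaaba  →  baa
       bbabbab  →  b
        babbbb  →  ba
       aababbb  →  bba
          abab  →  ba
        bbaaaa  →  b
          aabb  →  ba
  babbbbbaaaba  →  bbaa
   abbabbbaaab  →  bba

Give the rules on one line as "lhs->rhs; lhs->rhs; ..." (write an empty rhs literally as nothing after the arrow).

  | bbbab => aaab => bb
  | abaabaab => aaabaab => bbaab => bbba => aaa => b
  | abaab => aaab => bb
  | abaabbaaba => aaabbaaba => bbbaaba => aaaaba => baba => baa

aaa->b; aab->ba; ab->a; bbb->aa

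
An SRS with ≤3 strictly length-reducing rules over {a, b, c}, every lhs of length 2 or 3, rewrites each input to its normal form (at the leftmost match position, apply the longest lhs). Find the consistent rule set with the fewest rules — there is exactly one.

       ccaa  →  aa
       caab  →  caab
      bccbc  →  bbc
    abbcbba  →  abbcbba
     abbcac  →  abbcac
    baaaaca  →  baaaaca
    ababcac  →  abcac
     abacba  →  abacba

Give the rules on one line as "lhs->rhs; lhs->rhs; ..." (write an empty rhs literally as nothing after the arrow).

bab->b; cc->

  | ccaa => aa
  | caab
  | bccbc => bbc
  | abbcbba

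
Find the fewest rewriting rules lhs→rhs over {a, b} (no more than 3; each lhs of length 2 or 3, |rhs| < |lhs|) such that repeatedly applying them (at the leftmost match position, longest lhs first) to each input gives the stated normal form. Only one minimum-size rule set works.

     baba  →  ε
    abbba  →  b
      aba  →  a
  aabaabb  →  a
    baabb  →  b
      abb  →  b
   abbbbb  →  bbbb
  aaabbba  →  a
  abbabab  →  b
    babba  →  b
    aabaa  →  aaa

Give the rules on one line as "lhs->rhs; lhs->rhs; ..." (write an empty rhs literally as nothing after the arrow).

ab->; ba->

  | baba => ba => ε
  | abbba => bba => b
  | aba => a
  | aabaabb => aaabb => aab => a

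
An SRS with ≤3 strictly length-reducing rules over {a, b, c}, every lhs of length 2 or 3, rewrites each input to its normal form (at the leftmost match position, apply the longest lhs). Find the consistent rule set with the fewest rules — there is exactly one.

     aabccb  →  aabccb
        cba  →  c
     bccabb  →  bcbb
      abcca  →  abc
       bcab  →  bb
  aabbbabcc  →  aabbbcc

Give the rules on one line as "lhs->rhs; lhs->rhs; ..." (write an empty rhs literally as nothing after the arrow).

ba->; ca->

  | aabccb
  | cba => c
  | bccabb => bcbb
  | abcca => abc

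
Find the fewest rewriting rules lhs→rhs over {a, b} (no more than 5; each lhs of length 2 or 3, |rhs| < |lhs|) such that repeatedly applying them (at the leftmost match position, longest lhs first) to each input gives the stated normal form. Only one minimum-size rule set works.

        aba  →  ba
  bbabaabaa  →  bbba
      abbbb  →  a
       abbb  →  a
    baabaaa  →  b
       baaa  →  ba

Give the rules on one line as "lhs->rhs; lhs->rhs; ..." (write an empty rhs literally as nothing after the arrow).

  | aba => ba
  | bbabaabaa => bbbaabaa => bbbaaa => bbba
  | abbbb => abbb => abb => ab => a
  | abbb => abb => ab => a

aa->; aab->a; ab->a; aba->ba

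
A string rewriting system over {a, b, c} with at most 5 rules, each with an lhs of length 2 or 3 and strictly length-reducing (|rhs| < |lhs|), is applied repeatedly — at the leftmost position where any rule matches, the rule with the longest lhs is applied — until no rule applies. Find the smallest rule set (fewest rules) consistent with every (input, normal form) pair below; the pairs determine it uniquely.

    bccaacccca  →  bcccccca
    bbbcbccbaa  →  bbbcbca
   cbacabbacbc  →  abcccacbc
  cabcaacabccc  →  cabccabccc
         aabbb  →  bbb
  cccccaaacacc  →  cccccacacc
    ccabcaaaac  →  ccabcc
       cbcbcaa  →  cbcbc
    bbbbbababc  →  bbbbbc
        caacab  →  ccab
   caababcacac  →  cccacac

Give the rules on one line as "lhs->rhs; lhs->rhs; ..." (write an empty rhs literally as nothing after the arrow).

  | bccaacccca => bcccccca
  | bbbcbccbaa => bbbcbcaba => bbbcbca
  | cbacabbacbc => abcabbacbc => abcccacbc
  | cabcaacabccc => cabccabccc

aa->; abb->cc; ba->; cba->ab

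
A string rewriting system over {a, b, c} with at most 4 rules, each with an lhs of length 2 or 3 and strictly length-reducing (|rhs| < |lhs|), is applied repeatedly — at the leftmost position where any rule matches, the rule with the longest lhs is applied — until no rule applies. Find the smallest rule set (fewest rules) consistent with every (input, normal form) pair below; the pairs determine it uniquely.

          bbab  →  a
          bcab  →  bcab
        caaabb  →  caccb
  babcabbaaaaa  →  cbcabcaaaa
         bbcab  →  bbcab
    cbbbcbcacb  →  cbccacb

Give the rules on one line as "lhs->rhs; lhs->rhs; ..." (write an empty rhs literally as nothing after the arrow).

aab->cc; ba->c; bcb->a

  | bbab => bcb => a
  | bcab
  | caaabb => caccb
  | babcabbaaaaa => cbcabbaaaaa => cbcabcaaaa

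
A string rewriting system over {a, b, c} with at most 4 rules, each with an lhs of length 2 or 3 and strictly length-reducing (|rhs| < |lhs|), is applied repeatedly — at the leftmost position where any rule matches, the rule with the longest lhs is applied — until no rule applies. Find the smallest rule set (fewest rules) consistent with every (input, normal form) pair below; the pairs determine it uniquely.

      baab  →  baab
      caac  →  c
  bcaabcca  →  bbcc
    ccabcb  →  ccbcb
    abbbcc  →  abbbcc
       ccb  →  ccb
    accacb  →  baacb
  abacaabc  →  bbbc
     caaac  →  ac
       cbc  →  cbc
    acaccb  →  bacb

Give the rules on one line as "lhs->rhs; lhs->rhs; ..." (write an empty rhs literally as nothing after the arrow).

aba->bb; acc->ba; ca->c; caa->

  | baab
  | caac => c
  | bcaabcca => bbcca => bbcc
  | ccabcb => ccbcb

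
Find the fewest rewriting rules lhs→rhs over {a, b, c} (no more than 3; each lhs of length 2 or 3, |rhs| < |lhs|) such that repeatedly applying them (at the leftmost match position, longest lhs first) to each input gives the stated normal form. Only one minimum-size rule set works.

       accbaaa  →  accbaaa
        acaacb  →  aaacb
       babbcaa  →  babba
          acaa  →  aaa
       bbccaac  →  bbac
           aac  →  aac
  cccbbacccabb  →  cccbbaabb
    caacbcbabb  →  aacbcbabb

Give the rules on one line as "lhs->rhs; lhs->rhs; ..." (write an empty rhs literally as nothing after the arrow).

  | accbaaa
  | acaacb => aaacb
  | babbcaa => babba
  | acaa => aaa

bca->b; ca->a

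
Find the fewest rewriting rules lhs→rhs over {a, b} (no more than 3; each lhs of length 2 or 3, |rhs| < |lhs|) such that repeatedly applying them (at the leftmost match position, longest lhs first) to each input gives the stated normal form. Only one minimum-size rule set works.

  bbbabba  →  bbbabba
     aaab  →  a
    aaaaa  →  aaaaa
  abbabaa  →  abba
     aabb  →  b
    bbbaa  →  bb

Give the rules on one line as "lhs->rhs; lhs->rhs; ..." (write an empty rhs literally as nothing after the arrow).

aab->; baa->

  | bbbabba
  | aaab => a
  | aaaaa
  | abbabaa => abba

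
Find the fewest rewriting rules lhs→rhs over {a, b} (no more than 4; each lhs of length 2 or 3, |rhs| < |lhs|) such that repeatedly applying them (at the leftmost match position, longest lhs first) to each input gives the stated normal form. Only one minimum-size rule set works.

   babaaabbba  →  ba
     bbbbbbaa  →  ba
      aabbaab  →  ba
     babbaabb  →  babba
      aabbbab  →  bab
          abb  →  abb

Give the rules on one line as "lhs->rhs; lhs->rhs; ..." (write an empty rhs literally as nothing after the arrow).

  | babaaabbba => babbabbba => babbaaaa => babbbaa => baaaaa => bbaaa => bbba => aaa => ba
  | bbbbbbaa => aabbbaa => aabbaa => aabaa => aaaa => baa => ba
  | aabbaab => aabaab => aaaab => baab => baa => ba
  | babbaabb => babbaab => babbaa => babba

aa->a; aaa->ba; aab->aa; bbb->aa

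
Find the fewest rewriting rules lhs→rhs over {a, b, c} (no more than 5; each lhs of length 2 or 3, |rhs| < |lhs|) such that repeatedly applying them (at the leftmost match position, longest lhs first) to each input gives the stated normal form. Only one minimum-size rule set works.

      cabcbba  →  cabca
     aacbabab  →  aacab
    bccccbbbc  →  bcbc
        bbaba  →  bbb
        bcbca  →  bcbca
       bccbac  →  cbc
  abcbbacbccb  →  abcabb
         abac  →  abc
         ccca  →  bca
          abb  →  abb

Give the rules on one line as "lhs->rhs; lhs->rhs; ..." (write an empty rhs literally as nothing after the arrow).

ba->b; bcc->c; cbb->c; cc->b

  | cabcbba => cabca
  | aacbabab => aacbbab => aacab
  | bccccbbbc => cccbbbc => bcbbbc => bcbc
  | bbaba => bbba => bbb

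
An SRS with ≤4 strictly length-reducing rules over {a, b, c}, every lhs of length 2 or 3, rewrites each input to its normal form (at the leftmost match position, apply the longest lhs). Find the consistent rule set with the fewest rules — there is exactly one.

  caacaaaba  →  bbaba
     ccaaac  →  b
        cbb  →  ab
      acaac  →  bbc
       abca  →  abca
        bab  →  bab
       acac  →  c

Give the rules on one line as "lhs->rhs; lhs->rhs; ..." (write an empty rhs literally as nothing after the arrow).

  | caacaaaba => cbcaaaba => acaaaba => baaaba => bbaba
  | ccaaac => ccbac => caac => cbc => ac => b
  | cbb => ab
  | acaac => baac => bbc

aa->b; ac->b; bac->c; cb->a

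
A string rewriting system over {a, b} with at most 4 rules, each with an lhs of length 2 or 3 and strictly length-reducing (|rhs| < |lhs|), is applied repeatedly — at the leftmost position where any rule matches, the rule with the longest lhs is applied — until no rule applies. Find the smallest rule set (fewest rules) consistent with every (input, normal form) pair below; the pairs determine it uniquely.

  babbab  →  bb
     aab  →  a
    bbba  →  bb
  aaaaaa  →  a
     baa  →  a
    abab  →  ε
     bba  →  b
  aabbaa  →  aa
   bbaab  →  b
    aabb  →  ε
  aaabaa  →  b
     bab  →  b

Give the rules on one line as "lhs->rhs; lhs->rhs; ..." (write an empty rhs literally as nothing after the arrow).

aaa->bb; ab->; ba->

  | babbab => bbab => bb
  | aab => a
  | bbba => bb
  | aaaaaa => bbaaa => baa => a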